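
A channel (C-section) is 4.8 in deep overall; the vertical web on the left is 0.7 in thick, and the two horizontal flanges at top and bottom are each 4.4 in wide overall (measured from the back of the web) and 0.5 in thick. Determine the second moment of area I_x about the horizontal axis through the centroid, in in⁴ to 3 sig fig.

I_x ≈ 23.6 in⁴

Split into non-overlapping primitives; take the origin at the lower-left of the bounding box.
Web: 0.7 × 4.8, A = 3.36 in², y = 2.4 in, Ī = 6.4512 in⁴.
Top flange (beyond web): 3.7 × 0.5, A = 1.85 in², y = 4.55 in, Ī = 0.038542 in⁴.
Bottom flange (beyond web): 3.7 × 0.5, A = 1.85 in², y = 0.25 in, Ī = 0.038542 in⁴.
By symmetry the centroid is at mid-height, ȳ = 2.4 in.
Transfer each piece to the horizontal axis through the centroid using Ī + A·d² with d = y − 2.4:
  web: d = 0 in → contributes +6.4512 in⁴
  top flange (beyond web): d = 2.15 in → contributes +8.5902 in⁴
  bottom flange (beyond web): d = -2.15 in → contributes +8.5902 in⁴
Total I = 23.632 in⁴.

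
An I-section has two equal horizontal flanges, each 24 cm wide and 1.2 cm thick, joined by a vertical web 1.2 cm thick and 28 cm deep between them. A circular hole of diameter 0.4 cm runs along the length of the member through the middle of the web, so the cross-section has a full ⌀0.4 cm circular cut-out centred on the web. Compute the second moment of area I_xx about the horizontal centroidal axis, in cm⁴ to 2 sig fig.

Split into non-overlapping primitives; take the origin at the lower-left of the bounding box.
Bottom flange: 24 × 1.2, A = 28.8 cm², y = 0.6 cm, Ī = 3.456 cm⁴.
Web: 1.2 × 28, A = 33.6 cm², y = 15.2 cm, Ī = 2 195 cm⁴.
Top flange: 24 × 1.2, A = 28.8 cm², y = 29.8 cm, Ī = 3.456 cm⁴.
Hole (subtracted): ⌀0.4, A = 0.1257 cm², y = 15.2 cm, Ī = 0.001257 cm⁴.
By symmetry the centroid is at mid-height, ȳ = 15.2 cm.
Transfer each piece to the horizontal centroidal axis using Ī + A·d² with d = y − 15.2:
  bottom flange: d = -14.6 cm → contributes +6 142 cm⁴
  web: d = 0 cm → contributes +2 195 cm⁴
  top flange: d = 14.6 cm → contributes +6 142 cm⁴
  hole: d = 0 cm → contributes −0.001257 cm⁴
Total I = 14 480 cm⁴.

I_xx ≈ 1.4 × 10⁴ cm⁴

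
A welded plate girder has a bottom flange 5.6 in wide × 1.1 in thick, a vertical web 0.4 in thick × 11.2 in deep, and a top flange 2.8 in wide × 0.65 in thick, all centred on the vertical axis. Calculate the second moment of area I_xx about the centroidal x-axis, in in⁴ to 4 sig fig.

I_xx ≈ 285.5 in⁴

Treat the section as a set of non-overlapping primitives; coordinates are from the bounding-box lower-left.
Bottom plate: 5.6 × 1.1, A = 6.16 in², y = 0.55 in, Ī = 0.621133 in⁴.
Web plate: 0.4 × 11.2, A = 4.48 in², y = 6.7 in, Ī = 46.8309 in⁴.
Top plate: 2.8 × 0.65, A = 1.82 in², y = 12.625 in, Ī = 0.0640792 in⁴.
Centroid: ȳ = ΣA·y / ΣA = 4.525 in.
Transfer each piece to the centroidal x-axis using Ī + A·d² with d = y − 4.525:
  bottom plate: d = -3.975 in → contributes +97.953 in⁴
  web plate: d = 2.175 in → contributes +68.0241 in⁴
  top plate: d = 8.1 in → contributes +119.474 in⁴
Total I = 285.451 in⁴.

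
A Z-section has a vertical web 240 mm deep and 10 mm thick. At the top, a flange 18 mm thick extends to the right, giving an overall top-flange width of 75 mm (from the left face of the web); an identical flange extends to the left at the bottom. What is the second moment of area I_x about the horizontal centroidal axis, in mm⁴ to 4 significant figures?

Split into non-overlapping primitives; take the origin at the lower-left of the bounding box.
Web: 10 × 240, A = 2 400 mm², y = 120 mm, Ī = 11 520 000 mm⁴.
Top flange (beyond web): 65 × 18, A = 1 170 mm², y = 231 mm, Ī = 31 590 mm⁴.
Bottom flange (beyond web): 65 × 18, A = 1 170 mm², y = 9 mm, Ī = 31 590 mm⁴.
Centroid: ȳ = ΣA·y / ΣA = 120 mm.
Transfer each piece to the horizontal centroidal axis using Ī + A·d² with d = y − 120:
  web: d = 0 mm → contributes +11 520 000 mm⁴
  top flange (beyond web): d = 111 mm → contributes +14 447 160 mm⁴
  bottom flange (beyond web): d = -111 mm → contributes +14 447 160 mm⁴
Total I = 40 414 320 mm⁴.

I_x ≈ 4.041 × 10⁷ mm⁴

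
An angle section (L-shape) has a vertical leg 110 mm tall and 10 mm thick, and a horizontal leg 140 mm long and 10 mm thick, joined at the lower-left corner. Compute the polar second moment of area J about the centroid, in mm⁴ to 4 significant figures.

Treat the section as a set of non-overlapping primitives; coordinates are from the bounding-box lower-left.
Vertical leg: 10 × 110, A = 1 100 mm², y = 55 mm, Ī = 1 109 167 mm⁴.
Horizontal leg (remainder): 130 × 10, A = 1 300 mm², y = 5 mm, Ī = 10833.3 mm⁴.
Centroid: ȳ = ΣA·y / ΣA = 27.9167 mm.
Transfer each piece to the centroidal x-axis using Ī + A·d² with d = y − 27.9167:
  vertical leg: d = 27.0833 mm → contributes +1 916 024 mm⁴
  horizontal leg (remainder): d = -22.9167 mm → contributes +693 559 mm⁴
Total I = 2 609 583 mm⁴.
For the y-axis: x̄ = 42.9167 mm.
Repeating about the centroidal y-axis gives I_y = 4 759 583 mm⁴.
Polar second moment: J = I_x + I_y = 7 369 167 mm⁴.

J ≈ 7.369 × 10⁶ mm⁴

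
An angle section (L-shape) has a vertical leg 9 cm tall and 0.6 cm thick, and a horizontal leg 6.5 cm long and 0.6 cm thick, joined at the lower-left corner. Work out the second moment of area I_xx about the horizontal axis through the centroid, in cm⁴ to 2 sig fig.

Break the section into simple shapes (no overlaps), measuring from the bottom-left corner of the bounding box.
Vertical leg: 0.6 × 9, A = 5.4 cm², y = 4.5 cm, Ī = 36.45 cm⁴.
Horizontal leg (remainder): 5.9 × 0.6, A = 3.54 cm², y = 0.3 cm, Ī = 0.1062 cm⁴.
Centroid: ȳ = ΣA·y / ΣA = 2.837 cm.
Transfer each piece to the horizontal axis through the centroid using Ī + A·d² with d = y − 2.837:
  vertical leg: d = 1.663 cm → contributes +51.39 cm⁴
  horizontal leg (remainder): d = -2.537 cm → contributes +22.89 cm⁴
Total I = 74.28 cm⁴.

I_xx ≈ 74 cm⁴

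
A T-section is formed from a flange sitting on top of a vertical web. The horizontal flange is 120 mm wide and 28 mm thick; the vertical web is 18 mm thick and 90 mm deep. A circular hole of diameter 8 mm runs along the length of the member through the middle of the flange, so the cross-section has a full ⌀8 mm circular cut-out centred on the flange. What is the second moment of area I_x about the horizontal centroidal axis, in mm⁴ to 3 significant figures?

I_x ≈ 5.10 × 10⁶ mm⁴

Decompose the section into non-overlapping parts with the origin at the bottom-left of its bounding rectangle.
Flange: 120 × 28, A = 3 360 mm², y = 104 mm, Ī = 219 520 mm⁴.
Web: 18 × 90, A = 1 620 mm², y = 45 mm, Ī = 1 093 500 mm⁴.
Hole (subtracted): ⌀8, A = 50.265 mm², y = 104 mm, Ī = 201.06 mm⁴.
Centroid: ȳ = ΣA·y / ΣA = 84.612 mm.
Transfer each piece to the horizontal centroidal axis using Ī + A·d² with d = y − 84.612:
  flange: d = 19.388 mm → contributes +1 482 587 mm⁴
  web: d = -39.612 mm → contributes +3 635 399 mm⁴
  hole: d = 19.388 mm → contributes −19 096 mm⁴
Total I = 5 098 889 mm⁴.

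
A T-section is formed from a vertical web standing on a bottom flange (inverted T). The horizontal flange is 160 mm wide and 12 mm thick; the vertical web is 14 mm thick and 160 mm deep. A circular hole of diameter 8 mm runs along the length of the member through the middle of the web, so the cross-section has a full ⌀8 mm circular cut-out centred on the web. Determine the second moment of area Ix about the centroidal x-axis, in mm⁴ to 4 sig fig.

Ix ≈ 1.237 × 10⁷ mm⁴

Decompose the section into non-overlapping parts with the origin at the bottom-left of its bounding rectangle.
Flange: 160 × 12, A = 1 920 mm², y = 6 mm, Ī = 23 040 mm⁴.
Web: 14 × 160, A = 2 240 mm², y = 92 mm, Ī = 4 778 667 mm⁴.
Hole (subtracted): ⌀8, A = 50.2655 mm², y = 92 mm, Ī = 201.062 mm⁴.
Centroid: ȳ = ΣA·y / ΣA = 51.8222 mm.
Transfer each piece to the centroidal x-axis using Ī + A·d² with d = y − 51.8222:
  flange: d = -45.8222 mm → contributes +4 054 418 mm⁴
  web: d = 40.1778 mm → contributes +8 394 595 mm⁴
  hole: d = 40.1778 mm → contributes −81342.3 mm⁴
Total I = 12 367 671 mm⁴.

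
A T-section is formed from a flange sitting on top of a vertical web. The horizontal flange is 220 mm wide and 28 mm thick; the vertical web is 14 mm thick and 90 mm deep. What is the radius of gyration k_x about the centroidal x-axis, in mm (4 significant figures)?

Decompose the section into non-overlapping parts with the origin at the bottom-left of its bounding rectangle.
Flange: 220 × 28, A = 6 160 mm², y = 104 mm, Ī = 402 453 mm⁴.
Web: 14 × 90, A = 1 260 mm², y = 45 mm, Ī = 850 500 mm⁴.
Centroid: ȳ = ΣA·y / ΣA = 93.9811 mm.
Transfer each piece to the centroidal x-axis using Ī + A·d² with d = y − 93.9811:
  flange: d = 10.0189 mm → contributes +1 020 780 mm⁴
  web: d = -48.9811 mm → contributes +3 873 431 mm⁴
Total I = 4 894 211 mm⁴.
Radius of gyration: k = √(I/A) = √(4 894 211 / 7 420) = 25.6826 mm.

k_x ≈ 25.68 mm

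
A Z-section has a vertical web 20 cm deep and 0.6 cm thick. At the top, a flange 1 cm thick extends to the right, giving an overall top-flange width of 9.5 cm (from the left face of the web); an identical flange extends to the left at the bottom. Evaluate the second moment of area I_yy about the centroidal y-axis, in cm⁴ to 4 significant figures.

Split into non-overlapping primitives; take the origin at the lower-left of the bounding box.
Web: 0.6 × 20, A = 12 cm², x = 9.2 cm, Ī = 0.36 cm⁴.
Top flange (beyond web): 8.9 × 1, A = 8.9 cm², x = 13.95 cm, Ī = 58.7474 cm⁴.
Bottom flange (beyond web): 8.9 × 1, A = 8.9 cm², x = 4.45 cm, Ī = 58.7474 cm⁴.
Centroid: x̄ = ΣA·x / ΣA = 9.2 cm.
Transfer each piece to the centroidal y-axis using Ī + A·d² with d = x − 9.2:
  web: d = 0 cm → contributes +0.36 cm⁴
  top flange (beyond web): d = 4.75 cm → contributes +259.554 cm⁴
  bottom flange (beyond web): d = -4.75 cm → contributes +259.554 cm⁴
Total I = 519.467 cm⁴.

I_yy ≈ 519.5 cm⁴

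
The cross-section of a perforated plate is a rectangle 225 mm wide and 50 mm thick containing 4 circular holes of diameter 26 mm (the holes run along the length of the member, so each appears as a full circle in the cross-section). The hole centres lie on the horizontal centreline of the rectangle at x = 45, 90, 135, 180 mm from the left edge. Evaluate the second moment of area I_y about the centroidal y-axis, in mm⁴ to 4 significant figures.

Treat the section as a set of non-overlapping primitives; coordinates are from the bounding-box lower-left.
Plate: 225 × 50, A = 11 250 mm², x = 112.5 mm, Ī = 47 460 938 mm⁴.
Hole 1 (subtracted): ⌀26, A = 530.929 mm², x = 45 mm, Ī = 22431.8 mm⁴.
Hole 2 (subtracted): ⌀26, A = 530.929 mm², x = 90 mm, Ī = 22431.8 mm⁴.
Hole 3 (subtracted): ⌀26, A = 530.929 mm², x = 135 mm, Ī = 22431.8 mm⁴.
Hole 4 (subtracted): ⌀26, A = 530.929 mm², x = 180 mm, Ī = 22431.8 mm⁴.
By symmetry the centroid is at mid-width, x̄ = 112.5 mm.
Transfer each piece to the centroidal y-axis using Ī + A·d² with d = x − 112.5:
  plate: d = 0 mm → contributes +47 460 938 mm⁴
  hole 1: d = -67.5 mm → contributes −2 441 478 mm⁴
  hole 2: d = -22.5 mm → contributes −291 215 mm⁴
  hole 3: d = 22.5 mm → contributes −291 215 mm⁴
  hole 4: d = 67.5 mm → contributes −2 441 478 mm⁴
Total I = 41 995 553 mm⁴.

I_y ≈ 4.200 × 10⁷ mm⁴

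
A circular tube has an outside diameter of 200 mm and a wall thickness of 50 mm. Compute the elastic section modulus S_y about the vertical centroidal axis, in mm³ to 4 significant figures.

Treat the section as a set of non-overlapping primitives; coordinates are from the bounding-box lower-left.
Outer circle: ⌀200, A = 31415.9 mm², x = 100 mm, Ī = 78 539 816 mm⁴.
Bore (subtracted): ⌀100, A = 7853.98 mm², x = 100 mm, Ī = 4 908 739 mm⁴.
By symmetry the centroid is at mid-width, x̄ = 100 mm.
All pieces are centred on the vertical centroidal axis, so I = ΣĪ (holes subtracted) = 73 631 078 mm⁴.
Extreme fibre distance c = 100 mm; S = I/c = 736 311 mm³.

S_y ≈ 7.363 × 10⁵ mm³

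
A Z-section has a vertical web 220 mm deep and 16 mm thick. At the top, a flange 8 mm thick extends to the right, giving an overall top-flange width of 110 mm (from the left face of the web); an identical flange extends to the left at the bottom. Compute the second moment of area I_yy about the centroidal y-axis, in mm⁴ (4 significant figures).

I_yy ≈ 5.732 × 10⁶ mm⁴

Treat the section as a set of non-overlapping primitives; coordinates are from the bounding-box lower-left.
Web: 16 × 220, A = 3 520 mm², x = 102 mm, Ī = 75093.3 mm⁴.
Top flange (beyond web): 94 × 8, A = 752 mm², x = 157 mm, Ī = 553 723 mm⁴.
Bottom flange (beyond web): 94 × 8, A = 752 mm², x = 47 mm, Ī = 553 723 mm⁴.
Centroid: x̄ = ΣA·x / ΣA = 102 mm.
Transfer each piece to the centroidal y-axis using Ī + A·d² with d = x − 102:
  web: d = 0 mm → contributes +75093.3 mm⁴
  top flange (beyond web): d = 55 mm → contributes +2 828 523 mm⁴
  bottom flange (beyond web): d = -55 mm → contributes +2 828 523 mm⁴
Total I = 5 732 139 mm⁴.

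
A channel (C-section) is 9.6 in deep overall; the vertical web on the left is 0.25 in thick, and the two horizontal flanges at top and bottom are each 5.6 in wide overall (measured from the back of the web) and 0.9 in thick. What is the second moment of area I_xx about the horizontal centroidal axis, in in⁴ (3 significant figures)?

I_xx ≈ 201 in⁴

Break the section into simple shapes (no overlaps), measuring from the bottom-left corner of the bounding box.
Web: 0.25 × 9.6, A = 2.4 in², y = 4.8 in, Ī = 18.432 in⁴.
Top flange (beyond web): 5.35 × 0.9, A = 4.815 in², y = 9.15 in, Ī = 0.32501 in⁴.
Bottom flange (beyond web): 5.35 × 0.9, A = 4.815 in², y = 0.45 in, Ī = 0.32501 in⁴.
By symmetry the centroid is at mid-height, ȳ = 4.8 in.
Transfer each piece to the horizontal centroidal axis using Ī + A·d² with d = y − 4.8:
  web: d = 0 in → contributes +18.432 in⁴
  top flange (beyond web): d = 4.35 in → contributes +91.437 in⁴
  bottom flange (beyond web): d = -4.35 in → contributes +91.437 in⁴
Total I = 201.31 in⁴.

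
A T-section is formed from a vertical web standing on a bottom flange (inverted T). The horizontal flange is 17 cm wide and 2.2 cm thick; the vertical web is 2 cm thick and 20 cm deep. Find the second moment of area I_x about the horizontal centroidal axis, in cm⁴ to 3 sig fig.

Split into non-overlapping primitives; take the origin at the lower-left of the bounding box.
Flange: 17 × 2.2, A = 37.4 cm², y = 1.1 cm, Ī = 15.085 cm⁴.
Web: 2 × 20, A = 40 cm², y = 12.2 cm, Ī = 1333.3 cm⁴.
Centroid: ȳ = ΣA·y / ΣA = 6.8364 cm.
Transfer each piece to the horizontal centroidal axis using Ī + A·d² with d = y − 6.8364:
  flange: d = -5.7364 cm → contributes +1245.8 cm⁴
  web: d = 5.3636 cm → contributes +2 484 cm⁴
Total I = 3729.8 cm⁴.

I_x ≈ 3730 cm⁴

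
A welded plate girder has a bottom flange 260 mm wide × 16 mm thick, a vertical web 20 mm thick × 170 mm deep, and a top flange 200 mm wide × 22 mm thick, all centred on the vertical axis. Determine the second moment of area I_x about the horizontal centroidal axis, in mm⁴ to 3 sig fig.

Decompose the section into non-overlapping parts with the origin at the bottom-left of its bounding rectangle.
Bottom plate: 260 × 16, A = 4 160 mm², y = 8 mm, Ī = 88 747 mm⁴.
Web plate: 20 × 170, A = 3 400 mm², y = 101 mm, Ī = 8 188 333 mm⁴.
Top plate: 200 × 22, A = 4 400 mm², y = 197 mm, Ī = 177 467 mm⁴.
Centroid: ȳ = ΣA·y / ΣA = 103.97 mm.
Transfer each piece to the horizontal centroidal axis using Ī + A·d² with d = y − 103.97:
  bottom plate: d = -95.97 mm → contributes +38 403 269 mm⁴
  web plate: d = -2.9699 mm → contributes +8 218 322 mm⁴
  top plate: d = 93.03 mm → contributes +38 257 705 mm⁴
Total I = 84 879 296 mm⁴.

I_x ≈ 8.49 × 10⁷ mm⁴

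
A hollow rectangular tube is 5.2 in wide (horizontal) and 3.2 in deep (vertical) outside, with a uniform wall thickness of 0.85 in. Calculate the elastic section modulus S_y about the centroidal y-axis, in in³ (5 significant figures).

Decompose the section into non-overlapping parts with the origin at the bottom-left of its bounding rectangle.
Outer rectangle: 5.2 × 3.2, A = 16.64 in², x = 2.6 in, Ī = 37.49547 in⁴.
Inner void (subtracted): 3.5 × 1.5, A = 5.25 in², x = 2.6 in, Ī = 5.359375 in⁴.
By symmetry the centroid is at mid-width, x̄ = 2.6 in.
All pieces are centred on the centroidal y-axis, so I = ΣĪ (holes subtracted) = 32.13609 in⁴.
Extreme fibre distance c = 2.6 in; S = I/c = 12.36004 in³.

S_y ≈ 12.360 in³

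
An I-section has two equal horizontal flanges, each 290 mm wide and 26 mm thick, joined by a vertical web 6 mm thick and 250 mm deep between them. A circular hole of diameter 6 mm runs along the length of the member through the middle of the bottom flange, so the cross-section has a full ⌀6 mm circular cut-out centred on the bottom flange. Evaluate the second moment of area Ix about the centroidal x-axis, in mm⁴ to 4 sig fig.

Break the section into simple shapes (no overlaps), measuring from the bottom-left corner of the bounding box.
Bottom flange: 290 × 26, A = 7 540 mm², y = 13 mm, Ī = 424 753 mm⁴.
Web: 6 × 250, A = 1 500 mm², y = 151 mm, Ī = 7 812 500 mm⁴.
Top flange: 290 × 26, A = 7 540 mm², y = 289 mm, Ī = 424 753 mm⁴.
Hole (subtracted): ⌀6, A = 28.2743 mm², y = 13 mm, Ī = 63.6173 mm⁴.
Centroid: ȳ = ΣA·y / ΣA = 151.236 mm.
Transfer each piece to the centroidal x-axis using Ī + A·d² with d = y − 151.236:
  bottom flange: d = -138.236 mm → contributes +144 507 511 mm⁴
  web: d = -0.235737 mm → contributes +7 812 583 mm⁴
  top flange: d = 137.764 mm → contributes +143 526 354 mm⁴
  hole: d = -138.236 mm → contributes −540 361 mm⁴
Total I = 295 306 087 mm⁴.

Ix ≈ 2.953 × 10⁸ mm⁴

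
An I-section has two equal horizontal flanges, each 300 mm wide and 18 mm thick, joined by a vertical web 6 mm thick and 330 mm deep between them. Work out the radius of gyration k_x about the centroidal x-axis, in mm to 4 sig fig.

k_x ≈ 164.4 mm

Treat the section as a set of non-overlapping primitives; coordinates are from the bounding-box lower-left.
Bottom flange: 300 × 18, A = 5 400 mm², y = 9 mm, Ī = 145 800 mm⁴.
Web: 6 × 330, A = 1 980 mm², y = 183 mm, Ī = 17 968 500 mm⁴.
Top flange: 300 × 18, A = 5 400 mm², y = 357 mm, Ī = 145 800 mm⁴.
By symmetry the centroid is at mid-height, ȳ = 183 mm.
Transfer each piece to the centroidal x-axis using Ī + A·d² with d = y − 183:
  bottom flange: d = -174 mm → contributes +163 636 200 mm⁴
  web: d = 0 mm → contributes +17 968 500 mm⁴
  top flange: d = 174 mm → contributes +163 636 200 mm⁴
Total I = 345 240 900 mm⁴.
Radius of gyration: k = √(I/A) = √(345 240 900 / 12 780) = 164.36 mm.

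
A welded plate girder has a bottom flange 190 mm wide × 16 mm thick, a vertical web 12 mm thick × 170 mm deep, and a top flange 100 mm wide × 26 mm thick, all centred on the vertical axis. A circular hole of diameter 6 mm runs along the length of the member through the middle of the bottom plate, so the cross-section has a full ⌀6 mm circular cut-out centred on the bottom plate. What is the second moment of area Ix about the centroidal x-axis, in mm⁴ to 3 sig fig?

Treat the section as a set of non-overlapping primitives; coordinates are from the bounding-box lower-left.
Bottom plate: 190 × 16, A = 3 040 mm², y = 8 mm, Ī = 64 853 mm⁴.
Web plate: 12 × 170, A = 2 040 mm², y = 101 mm, Ī = 4 913 000 mm⁴.
Top plate: 100 × 26, A = 2 600 mm², y = 199 mm, Ī = 146 467 mm⁴.
Hole (subtracted): ⌀6, A = 28.274 mm², y = 8 mm, Ī = 63.617 mm⁴.
Centroid: ȳ = ΣA·y / ΣA = 97.695 mm.
Transfer each piece to the centroidal x-axis using Ī + A·d² with d = y − 97.695:
  bottom plate: d = -89.695 mm → contributes +24 522 131 mm⁴
  web plate: d = 3.3052 mm → contributes +4 935 286 mm⁴
  top plate: d = 101.31 mm → contributes +26 829 600 mm⁴
  hole: d = -89.695 mm → contributes −227 535 mm⁴
Total I = 56 059 482 mm⁴.

Ix ≈ 5.61 × 10⁷ mm⁴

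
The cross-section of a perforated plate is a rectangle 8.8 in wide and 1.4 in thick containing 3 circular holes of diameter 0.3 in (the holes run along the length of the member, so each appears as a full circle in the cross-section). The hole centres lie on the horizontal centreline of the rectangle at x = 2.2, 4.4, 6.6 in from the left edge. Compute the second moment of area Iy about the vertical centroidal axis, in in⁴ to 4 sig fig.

Iy ≈ 78.82 in⁴

Break the section into simple shapes (no overlaps), measuring from the bottom-left corner of the bounding box.
Plate: 8.8 × 1.4, A = 12.32 in², x = 4.4 in, Ī = 79.5051 in⁴.
Hole 1 (subtracted): ⌀0.3, A = 0.0706858 in², x = 2.2 in, Ī = 0.000397608 in⁴.
Hole 2 (subtracted): ⌀0.3, A = 0.0706858 in², x = 4.4 in, Ī = 0.000397608 in⁴.
Hole 3 (subtracted): ⌀0.3, A = 0.0706858 in², x = 6.6 in, Ī = 0.000397608 in⁴.
By symmetry the centroid is at mid-width, x̄ = 4.4 in.
Transfer each piece to the vertical centroidal axis using Ī + A·d² with d = x − 4.4:
  plate: d = 0 in → contributes +79.5051 in⁴
  hole 1: d = -2.2 in → contributes −0.342517 in⁴
  hole 2: d = 0 in → contributes −0.000397608 in⁴
  hole 3: d = 2.2 in → contributes −0.342517 in⁴
Total I = 78.8196 in⁴.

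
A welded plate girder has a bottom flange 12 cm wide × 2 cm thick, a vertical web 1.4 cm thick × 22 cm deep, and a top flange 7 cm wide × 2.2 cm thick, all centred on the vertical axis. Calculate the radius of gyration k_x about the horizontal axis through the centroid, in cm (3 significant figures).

k_x ≈ 9.86 cm

Decompose the section into non-overlapping parts with the origin at the bottom-left of its bounding rectangle.
Bottom plate: 12 × 2, A = 24 cm², y = 1 cm, Ī = 8 cm⁴.
Web plate: 1.4 × 22, A = 30.8 cm², y = 13 cm, Ī = 1242.3 cm⁴.
Top plate: 7 × 2.2, A = 15.4 cm², y = 25.1 cm, Ī = 6.2113 cm⁴.
Centroid: ȳ = ΣA·y / ΣA = 11.552 cm.
Transfer each piece to the horizontal axis through the centroid using Ī + A·d² with d = y − 11.552:
  bottom plate: d = -10.552 cm → contributes +2680.2 cm⁴
  web plate: d = 1.4481 cm → contributes +1306.9 cm⁴
  top plate: d = 13.548 cm → contributes +2832.9 cm⁴
Total I = 6 820 cm⁴.
Radius of gyration: k = √(I/A) = √(6 820 / 70.2) = 9.8565 cm.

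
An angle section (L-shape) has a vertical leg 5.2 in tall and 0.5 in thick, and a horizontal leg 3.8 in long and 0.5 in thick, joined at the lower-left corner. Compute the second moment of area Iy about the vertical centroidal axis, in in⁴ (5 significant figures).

Iy ≈ 5.1955 in⁴

Treat the section as a set of non-overlapping primitives; coordinates are from the bounding-box lower-left.
Vertical leg: 0.5 × 5.2, A = 2.6 in², x = 0.25 in, Ī = 0.05416667 in⁴.
Horizontal leg (remainder): 3.3 × 0.5, A = 1.65 in², x = 2.15 in, Ī = 1.497375 in⁴.
Centroid: x̄ = ΣA·x / ΣA = 0.9876471 in.
Transfer each piece to the vertical centroidal axis using Ī + A·d² with d = x − 0.9876471:
  vertical leg: d = -0.7376471 in → contributes +1.468887 in⁴
  horizontal leg (remainder): d = 1.162353 in → contributes +3.726631 in⁴
Total I = 5.195518 in⁴.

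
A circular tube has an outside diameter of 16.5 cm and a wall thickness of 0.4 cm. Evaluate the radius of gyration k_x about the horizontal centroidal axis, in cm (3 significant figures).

Treat the section as a set of non-overlapping primitives; coordinates are from the bounding-box lower-left.
Outer circle: ⌀16.5, A = 213.82 cm², y = 8.25 cm, Ī = 3638.4 cm⁴.
Bore (subtracted): ⌀15.7, A = 193.59 cm², y = 8.25 cm, Ī = 2982.4 cm⁴.
By symmetry the centroid is at mid-height, ȳ = 8.25 cm.
All pieces are centred on the horizontal centroidal axis, so I = ΣĪ (holes subtracted) = 655.94 cm⁴.
Radius of gyration: k = √(I/A) = √(655.94 / 20.232) = 5.694 cm.

k_x ≈ 5.69 cm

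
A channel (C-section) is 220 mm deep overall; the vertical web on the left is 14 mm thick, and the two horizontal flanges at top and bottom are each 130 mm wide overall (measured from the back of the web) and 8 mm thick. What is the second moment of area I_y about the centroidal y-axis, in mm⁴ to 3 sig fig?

Split into non-overlapping primitives; take the origin at the lower-left of the bounding box.
Web: 14 × 220, A = 3 080 mm², x = 7 mm, Ī = 50 307 mm⁴.
Top flange (beyond web): 116 × 8, A = 928 mm², x = 72 mm, Ī = 1 040 597 mm⁴.
Bottom flange (beyond web): 116 × 8, A = 928 mm², x = 72 mm, Ī = 1 040 597 mm⁴.
Centroid: x̄ = ΣA·x / ΣA = 31.441 mm.
Transfer each piece to the centroidal y-axis using Ī + A·d² with d = x − 31.441:
  web: d = -24.441 mm → contributes +1 890 159 mm⁴
  top flange (beyond web): d = 40.559 mm → contributes +2 567 199 mm⁴
  bottom flange (beyond web): d = 40.559 mm → contributes +2 567 199 mm⁴
Total I = 7 024 558 mm⁴.

I_y ≈ 7.02 × 10⁶ mm⁴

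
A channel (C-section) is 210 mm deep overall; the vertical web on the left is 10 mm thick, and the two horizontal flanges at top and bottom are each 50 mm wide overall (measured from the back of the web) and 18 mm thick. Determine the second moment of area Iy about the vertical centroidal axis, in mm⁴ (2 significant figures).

Iy ≈ 7.4 × 10⁵ mm⁴

Treat the section as a set of non-overlapping primitives; coordinates are from the bounding-box lower-left.
Web: 10 × 210, A = 2 100 mm², x = 5 mm, Ī = 17 500 mm⁴.
Top flange (beyond web): 40 × 18, A = 720 mm², x = 30 mm, Ī = 96 000 mm⁴.
Bottom flange (beyond web): 40 × 18, A = 720 mm², x = 30 mm, Ī = 96 000 mm⁴.
Centroid: x̄ = ΣA·x / ΣA = 15.17 mm.
Transfer each piece to the vertical centroidal axis using Ī + A·d² with d = x − 15.17:
  web: d = -10.17 mm → contributes +234 679 mm⁴
  top flange (beyond web): d = 14.83 mm → contributes +254 360 mm⁴
  bottom flange (beyond web): d = 14.83 mm → contributes +254 360 mm⁴
Total I = 743 398 mm⁴.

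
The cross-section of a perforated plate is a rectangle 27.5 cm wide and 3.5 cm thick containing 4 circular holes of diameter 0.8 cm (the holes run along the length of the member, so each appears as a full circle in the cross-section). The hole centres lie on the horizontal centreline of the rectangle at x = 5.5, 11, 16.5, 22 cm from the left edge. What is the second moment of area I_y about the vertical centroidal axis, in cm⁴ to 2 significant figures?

Split into non-overlapping primitives; take the origin at the lower-left of the bounding box.
Plate: 27.5 × 3.5, A = 96.25 cm², x = 13.75 cm, Ī = 6 066 cm⁴.
Hole 1 (subtracted): ⌀0.8, A = 0.5027 cm², x = 5.5 cm, Ī = 0.02011 cm⁴.
Hole 2 (subtracted): ⌀0.8, A = 0.5027 cm², x = 11 cm, Ī = 0.02011 cm⁴.
Hole 3 (subtracted): ⌀0.8, A = 0.5027 cm², x = 16.5 cm, Ī = 0.02011 cm⁴.
Hole 4 (subtracted): ⌀0.8, A = 0.5027 cm², x = 22 cm, Ī = 0.02011 cm⁴.
By symmetry the centroid is at mid-width, x̄ = 13.75 cm.
Transfer each piece to the vertical centroidal axis using Ī + A·d² with d = x − 13.75:
  plate: d = 0 cm → contributes +6 066 cm⁴
  hole 1: d = -8.25 cm → contributes −34.23 cm⁴
  hole 2: d = -2.75 cm → contributes −3.821 cm⁴
  hole 3: d = 2.75 cm → contributes −3.821 cm⁴
  hole 4: d = 8.25 cm → contributes −34.23 cm⁴
Total I = 5 990 cm⁴.

I_y ≈ 6000 cm⁴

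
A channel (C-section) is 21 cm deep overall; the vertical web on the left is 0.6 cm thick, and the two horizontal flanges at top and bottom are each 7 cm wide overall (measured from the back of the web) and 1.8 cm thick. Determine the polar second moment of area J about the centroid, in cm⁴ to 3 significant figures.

J ≈ 2770 cm⁴

Treat the section as a set of non-overlapping primitives; coordinates are from the bounding-box lower-left.
Web: 0.6 × 21, A = 12.6 cm², y = 10.5 cm, Ī = 463.05 cm⁴.
Top flange (beyond web): 6.4 × 1.8, A = 11.52 cm², y = 20.1 cm, Ī = 3.1104 cm⁴.
Bottom flange (beyond web): 6.4 × 1.8, A = 11.52 cm², y = 0.9 cm, Ī = 3.1104 cm⁴.
By symmetry the centroid is at mid-height, ȳ = 10.5 cm.
Transfer each piece to the centroidal x-axis using Ī + A·d² with d = y − 10.5:
  web: d = 0 cm → contributes +463.05 cm⁴
  top flange (beyond web): d = 9.6 cm → contributes +1064.8 cm⁴
  bottom flange (beyond web): d = -9.6 cm → contributes +1064.8 cm⁴
Total I = 2592.6 cm⁴.
For the y-axis: x̄ = 2.5626 cm.
Repeating about the centroidal y-axis gives I_y = 178.8 cm⁴.
Polar second moment: J = I_x + I_y = 2771.4 cm⁴.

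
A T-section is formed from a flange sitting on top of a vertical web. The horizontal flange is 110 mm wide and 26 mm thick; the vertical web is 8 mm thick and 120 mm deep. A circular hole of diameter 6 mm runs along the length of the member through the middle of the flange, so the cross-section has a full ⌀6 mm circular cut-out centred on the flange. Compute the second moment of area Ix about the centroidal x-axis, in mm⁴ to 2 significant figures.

Treat the section as a set of non-overlapping primitives; coordinates are from the bounding-box lower-left.
Flange: 110 × 26, A = 2 860 mm², y = 133 mm, Ī = 161 113 mm⁴.
Web: 8 × 120, A = 960 mm², y = 60 mm, Ī = 1 152 000 mm⁴.
Hole (subtracted): ⌀6, A = 28.27 mm², y = 133 mm, Ī = 63.62 mm⁴.
Centroid: ȳ = ΣA·y / ΣA = 114.5 mm.
Transfer each piece to the centroidal x-axis using Ī + A·d² with d = y − 114.5:
  flange: d = 18.48 mm → contributes +1 138 081 mm⁴
  web: d = -54.52 mm → contributes +4 005 287 mm⁴
  hole: d = 18.48 mm → contributes −9 722 mm⁴
Total I = 5 133 647 mm⁴.

Ix ≈ 5.1 × 10⁶ mm⁴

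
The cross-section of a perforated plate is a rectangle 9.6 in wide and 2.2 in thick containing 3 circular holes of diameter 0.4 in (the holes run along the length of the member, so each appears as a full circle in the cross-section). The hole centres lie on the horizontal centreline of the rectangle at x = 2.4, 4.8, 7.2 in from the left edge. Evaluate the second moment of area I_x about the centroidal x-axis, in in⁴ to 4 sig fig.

I_x ≈ 8.515 in⁴

Break the section into simple shapes (no overlaps), measuring from the bottom-left corner of the bounding box.
Plate: 9.6 × 2.2, A = 21.12 in², y = 1.1 in, Ī = 8.5184 in⁴.
Hole 1 (subtracted): ⌀0.4, A = 0.125664 in², y = 1.1 in, Ī = 0.00125664 in⁴.
Hole 2 (subtracted): ⌀0.4, A = 0.125664 in², y = 1.1 in, Ī = 0.00125664 in⁴.
Hole 3 (subtracted): ⌀0.4, A = 0.125664 in², y = 1.1 in, Ī = 0.00125664 in⁴.
By symmetry the centroid is at mid-height, ȳ = 1.1 in.
All pieces are centred on the centroidal x-axis, so I = ΣĪ (holes subtracted) = 8.51463 in⁴.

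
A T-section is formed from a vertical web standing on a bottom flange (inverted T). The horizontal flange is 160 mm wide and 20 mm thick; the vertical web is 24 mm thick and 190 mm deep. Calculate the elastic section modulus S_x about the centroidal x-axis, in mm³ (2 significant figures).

S_x ≈ 2.5 × 10⁵ mm³

Decompose the section into non-overlapping parts with the origin at the bottom-left of its bounding rectangle.
Flange: 160 × 20, A = 3 200 mm², y = 10 mm, Ī = 106 667 mm⁴.
Web: 24 × 190, A = 4 560 mm², y = 115 mm, Ī = 13 718 000 mm⁴.
Centroid: ȳ = ΣA·y / ΣA = 71.7 mm.
Transfer each piece to the centroidal x-axis using Ī + A·d² with d = y − 71.7:
  flange: d = -61.7 mm → contributes +12 289 122 mm⁴
  web: d = 43.3 mm → contributes +22 267 091 mm⁴
Total I = 34 556 213 mm⁴.
Extreme fibre distance c = 138.3 mm; S = I/c = 249 866 mm³.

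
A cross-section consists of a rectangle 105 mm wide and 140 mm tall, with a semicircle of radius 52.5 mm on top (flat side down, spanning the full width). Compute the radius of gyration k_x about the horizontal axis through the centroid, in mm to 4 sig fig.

k_x ≈ 52.94 mm

Split into non-overlapping primitives; take the origin at the lower-left of the bounding box.
Rectangular body: 105 × 140, A = 14 700 mm², y = 70 mm, Ī = 24 010 000 mm⁴.
Semicircular cap: semicircle r = 52.5, A = 4329.51 mm², y = 162.282 mm, Ī = 833 814 mm⁴.
Centroid: ȳ = ΣA·y / ΣA = 90.9955 mm.
Transfer each piece to the horizontal axis through the centroid using Ī + A·d² with d = y − 90.9955:
  rectangular body: d = -20.9955 mm → contributes +30 489 930 mm⁴
  semicircular cap: d = 71.2862 mm → contributes +22 835 156 mm⁴
Total I = 53 325 086 mm⁴.
Radius of gyration: k = √(I/A) = √(53 325 086 / 19029.5) = 52.9361 mm.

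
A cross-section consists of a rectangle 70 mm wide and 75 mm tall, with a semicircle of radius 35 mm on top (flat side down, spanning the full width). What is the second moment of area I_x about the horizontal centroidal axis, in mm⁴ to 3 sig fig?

I_x ≈ 6.49 × 10⁶ mm⁴

Break the section into simple shapes (no overlaps), measuring from the bottom-left corner of the bounding box.
Rectangular body: 70 × 75, A = 5 250 mm², y = 37.5 mm, Ī = 2 460 938 mm⁴.
Semicircular cap: semicircle r = 35, A = 1924.2 mm², y = 89.854 mm, Ī = 164 704 mm⁴.
Centroid: ȳ = ΣA·y / ΣA = 51.542 mm.
Transfer each piece to the horizontal centroidal axis using Ī + A·d² with d = y − 51.542:
  rectangular body: d = -14.042 mm → contributes +3 496 148 mm⁴
  semicircular cap: d = 38.312 mm → contributes +2 989 141 mm⁴
Total I = 6 485 289 mm⁴.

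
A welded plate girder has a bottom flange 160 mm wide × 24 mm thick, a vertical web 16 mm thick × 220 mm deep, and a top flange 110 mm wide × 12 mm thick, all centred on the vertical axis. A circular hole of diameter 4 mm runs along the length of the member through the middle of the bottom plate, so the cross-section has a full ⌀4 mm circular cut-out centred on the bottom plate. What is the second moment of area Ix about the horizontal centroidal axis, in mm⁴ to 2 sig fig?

Ix ≈ 7.8 × 10⁷ mm⁴

Treat the section as a set of non-overlapping primitives; coordinates are from the bounding-box lower-left.
Bottom plate: 160 × 24, A = 3 840 mm², y = 12 mm, Ī = 184 320 mm⁴.
Web plate: 16 × 220, A = 3 520 mm², y = 134 mm, Ī = 14 197 333 mm⁴.
Top plate: 110 × 12, A = 1 320 mm², y = 250 mm, Ī = 15 840 mm⁴.
Hole (subtracted): ⌀4, A = 12.57 mm², y = 12 mm, Ī = 12.57 mm⁴.
Centroid: ȳ = ΣA·y / ΣA = 97.79 mm.
Transfer each piece to the horizontal centroidal axis using Ī + A·d² with d = y − 97.79:
  bottom plate: d = -85.79 mm → contributes +28 448 015 mm⁴
  web plate: d = 36.21 mm → contributes +18 812 017 mm⁴
  top plate: d = 152.2 mm → contributes +30 596 480 mm⁴
  hole: d = -85.79 mm → contributes −92 505 mm⁴
Total I = 77 764 006 mm⁴.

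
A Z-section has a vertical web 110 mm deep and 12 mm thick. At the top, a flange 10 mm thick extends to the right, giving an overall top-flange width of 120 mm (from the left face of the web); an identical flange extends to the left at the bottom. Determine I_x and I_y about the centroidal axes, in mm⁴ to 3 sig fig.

Treat the section as a set of non-overlapping primitives; coordinates are from the bounding-box lower-left.
Web: 12 × 110, A = 1 320 mm², y = 55 mm, Ī = 1 331 000 mm⁴.
Top flange (beyond web): 108 × 10, A = 1 080 mm², y = 105 mm, Ī = 9 000 mm⁴.
Bottom flange (beyond web): 108 × 10, A = 1 080 mm², y = 5 mm, Ī = 9 000 mm⁴.
Centroid: ȳ = ΣA·y / ΣA = 55 mm.
Transfer each piece to the centroidal x-axis using Ī + A·d² with d = y − 55:
  web: d = 0 mm → contributes +1 331 000 mm⁴
  top flange (beyond web): d = 50 mm → contributes +2 709 000 mm⁴
  bottom flange (beyond web): d = -50 mm → contributes +2 709 000 mm⁴
Total I = 6 749 000 mm⁴.
For the y-axis: x̄ = 114 mm.
Repeating about the centroidal y-axis gives I_y = 9 891 360 mm⁴.

I_x ≈ 6.75 × 10⁶ mm⁴, I_y ≈ 9.89 × 10⁶ mm⁴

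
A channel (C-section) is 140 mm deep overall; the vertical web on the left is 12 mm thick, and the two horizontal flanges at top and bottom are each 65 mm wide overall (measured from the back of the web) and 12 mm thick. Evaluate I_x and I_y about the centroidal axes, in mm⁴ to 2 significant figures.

Break the section into simple shapes (no overlaps), measuring from the bottom-left corner of the bounding box.
Web: 12 × 140, A = 1 680 mm², y = 70 mm, Ī = 2 744 000 mm⁴.
Top flange (beyond web): 53 × 12, A = 636 mm², y = 134 mm, Ī = 7 632 mm⁴.
Bottom flange (beyond web): 53 × 12, A = 636 mm², y = 6 mm, Ī = 7 632 mm⁴.
By symmetry the centroid is at mid-height, ȳ = 70 mm.
Transfer each piece to the centroidal x-axis using Ī + A·d² with d = y − 70:
  web: d = 0 mm → contributes +2 744 000 mm⁴
  top flange (beyond web): d = 64 mm → contributes +2 612 688 mm⁴
  bottom flange (beyond web): d = -64 mm → contributes +2 612 688 mm⁴
Total I = 7 969 376 mm⁴.
For the y-axis: x̄ = 20 mm.
Repeating about the centroidal y-axis gives I_y = 1 082 536 mm⁴.

I_x ≈ 8.0 × 10⁶ mm⁴, I_y ≈ 1.1 × 10⁶ mm⁴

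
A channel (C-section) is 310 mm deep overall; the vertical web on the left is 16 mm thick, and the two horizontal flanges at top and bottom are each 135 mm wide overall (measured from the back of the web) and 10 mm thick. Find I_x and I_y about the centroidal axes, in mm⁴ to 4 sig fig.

I_x ≈ 9.329 × 10⁷ mm⁴, I_y ≈ 1.024 × 10⁷ mm⁴

Treat the section as a set of non-overlapping primitives; coordinates are from the bounding-box lower-left.
Web: 16 × 310, A = 4 960 mm², y = 155 mm, Ī = 39 721 333 mm⁴.
Top flange (beyond web): 119 × 10, A = 1 190 mm², y = 305 mm, Ī = 9916.67 mm⁴.
Bottom flange (beyond web): 119 × 10, A = 1 190 mm², y = 5 mm, Ī = 9916.67 mm⁴.
By symmetry the centroid is at mid-height, ȳ = 155 mm.
Transfer each piece to the centroidal x-axis using Ī + A·d² with d = y − 155:
  web: d = 0 mm → contributes +39 721 333 mm⁴
  top flange (beyond web): d = 150 mm → contributes +26 784 917 mm⁴
  bottom flange (beyond web): d = -150 mm → contributes +26 784 917 mm⁴
Total I = 93 291 167 mm⁴.
For the y-axis: x̄ = 29.8869 mm.
Repeating about the centroidal y-axis gives I_y = 10 242 153 mm⁴.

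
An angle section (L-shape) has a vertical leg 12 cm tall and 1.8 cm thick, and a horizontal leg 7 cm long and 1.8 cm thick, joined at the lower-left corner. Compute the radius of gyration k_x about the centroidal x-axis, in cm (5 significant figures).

k_x ≈ 3.7336 cm

Decompose the section into non-overlapping parts with the origin at the bottom-left of its bounding rectangle.
Vertical leg: 1.8 × 12, A = 21.6 cm², y = 6 cm, Ī = 259.2 cm⁴.
Horizontal leg (remainder): 5.2 × 1.8, A = 9.36 cm², y = 0.9 cm, Ī = 2.5272 cm⁴.
Centroid: ȳ = ΣA·y / ΣA = 4.45814 cm.
Transfer each piece to the centroidal x-axis using Ī + A·d² with d = y − 4.45814:
  vertical leg: d = 1.54186 cm → contributes +310.5504 cm⁴
  horizontal leg (remainder): d = -3.55814 cm → contributes +121.0281 cm⁴
Total I = 431.5785 cm⁴.
Radius of gyration: k = √(I/A) = √(431.5785 / 30.96) = 3.733614 cm.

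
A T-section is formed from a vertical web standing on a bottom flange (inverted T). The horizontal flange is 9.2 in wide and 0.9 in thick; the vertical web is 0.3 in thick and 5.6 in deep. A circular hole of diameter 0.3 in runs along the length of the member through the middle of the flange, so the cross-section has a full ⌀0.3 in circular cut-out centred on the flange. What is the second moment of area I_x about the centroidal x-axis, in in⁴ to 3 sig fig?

Split into non-overlapping primitives; take the origin at the lower-left of the bounding box.
Flange: 9.2 × 0.9, A = 8.28 in², y = 0.45 in, Ī = 0.5589 in⁴.
Web: 0.3 × 5.6, A = 1.68 in², y = 3.7 in, Ī = 4.3904 in⁴.
Hole (subtracted): ⌀0.3, A = 0.070686 in², y = 0.45 in, Ī = 0.00039761 in⁴.
Centroid: ȳ = ΣA·y / ΣA = 1.0021 in.
Transfer each piece to the centroidal x-axis using Ī + A·d² with d = y − 1.0021:
  flange: d = -0.55211 in → contributes +3.0829 in⁴
  web: d = 2.6979 in → contributes +16.618 in⁴
  hole: d = -0.55211 in → contributes −0.021945 in⁴
Total I = 19.679 in⁴.

I_x ≈ 19.7 in⁴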